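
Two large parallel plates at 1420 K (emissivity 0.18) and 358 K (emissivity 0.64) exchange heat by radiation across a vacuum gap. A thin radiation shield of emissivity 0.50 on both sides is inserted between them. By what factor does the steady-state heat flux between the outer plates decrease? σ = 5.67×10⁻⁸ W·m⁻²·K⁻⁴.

Without shield: q₀ = σΔ(T⁴)/(1/ε₁+1/ε₂−1) with denominator 6.118.
With shield the two gaps are in series; the resistances add: (1/ε₁+1/ε_s−1)+(1/ε_s+1/ε₂−1) = 6.556+2.562 = 9.118.
Heat-flux ratio q₀/q = 9.118/6.118.

factor ≈ 1.49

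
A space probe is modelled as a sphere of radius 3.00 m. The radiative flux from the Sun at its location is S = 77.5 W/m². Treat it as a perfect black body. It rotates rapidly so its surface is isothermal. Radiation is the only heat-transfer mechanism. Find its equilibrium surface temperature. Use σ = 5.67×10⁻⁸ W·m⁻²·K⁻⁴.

At equilibrium, absorbed power = emitted power.
Absorbing cross-section = πr² = 28.27 m²; emitting surface = 4πr² = 113.1 m² (ratio 4).
S·A_cross = εσ·A_surf·T⁴  ⇒  T⁴ = S/(4σ).
T⁴ = 1.00·77.5/(4·5.67×10⁻⁸) = 3.417×10⁸ K⁴.
T = (3.417×10⁸)^(1/4).

T ≈ 136 K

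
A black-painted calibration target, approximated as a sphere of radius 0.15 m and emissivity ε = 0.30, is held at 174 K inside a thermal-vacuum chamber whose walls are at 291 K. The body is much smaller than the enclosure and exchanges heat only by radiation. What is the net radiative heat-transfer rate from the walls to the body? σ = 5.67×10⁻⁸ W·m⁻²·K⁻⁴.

P_net ≈ 30.1 W

For a small grey body in a large enclosure: P_net = εσA(T_body⁴ − T_wall⁴).
A = 4πr² = 0.2827 m²; T_body⁴ − T_wall⁴ = 9.166×10⁸ − 7.171×10⁹ = -6.254×10⁹ K⁴.
|P_net| = 0.30·5.67×10⁻⁸·0.2827·6.254×10⁹.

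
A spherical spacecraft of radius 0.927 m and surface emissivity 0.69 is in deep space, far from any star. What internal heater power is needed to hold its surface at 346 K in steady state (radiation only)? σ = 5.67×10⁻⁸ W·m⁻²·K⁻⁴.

P ≈ 6050 W

P = εσ·4πr²·T⁴.
4πr² = 10.80 m²; T⁴ = 1.433×10¹⁰ K⁴.
P = 0.69·5.67×10⁻⁸·10.80·1.433×10¹⁰.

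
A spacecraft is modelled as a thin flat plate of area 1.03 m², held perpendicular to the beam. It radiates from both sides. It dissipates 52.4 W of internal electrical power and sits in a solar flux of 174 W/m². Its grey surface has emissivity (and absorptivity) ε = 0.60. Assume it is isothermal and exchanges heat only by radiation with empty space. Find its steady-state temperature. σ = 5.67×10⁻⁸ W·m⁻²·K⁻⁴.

At steady state, absorbed solar power + internal power = radiated power.
Absorbed: α·S·A_cross = 0.60·174·1.030 = 107.5 W (cross-section A).
Total input = 107.5 + 52.4 = 159.9 W.
Radiated: εσ·A_surf·T⁴ with A_surf = 2A = 2.060 m².
T⁴ = 159.9/(0.60·5.67×10⁻⁸·2.060) = 2.282×10⁹ K⁴.

T ≈ 219 K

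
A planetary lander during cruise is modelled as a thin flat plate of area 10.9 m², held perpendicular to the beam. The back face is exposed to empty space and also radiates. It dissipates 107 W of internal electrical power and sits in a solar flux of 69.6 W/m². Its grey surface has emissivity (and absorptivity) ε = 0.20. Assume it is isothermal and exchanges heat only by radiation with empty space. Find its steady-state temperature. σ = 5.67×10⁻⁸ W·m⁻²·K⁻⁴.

At steady state, absorbed solar power + internal power = radiated power.
Absorbed: α·S·A_cross = 0.20·69.6·10.90 = 151.7 W (cross-section A).
Total input = 151.7 + 107 = 258.7 W.
Radiated: εσ·A_surf·T⁴ with A_surf = 2A = 21.80 m².
T⁴ = 258.7/(0.20·5.67×10⁻⁸·21.80) = 1.047×10⁹ K⁴.

T ≈ 180 K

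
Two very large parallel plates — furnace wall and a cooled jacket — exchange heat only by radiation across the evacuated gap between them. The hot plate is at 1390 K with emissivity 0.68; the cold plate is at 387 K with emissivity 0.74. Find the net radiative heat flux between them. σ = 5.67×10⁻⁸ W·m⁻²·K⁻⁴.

For two infinite grey parallel plates, q = σ(T₁⁴ − T₂⁴)/(1/ε₁ + 1/ε₂ − 1).
T₁⁴ − T₂⁴ = 3.733×10¹² − 2.243×10¹⁰ = 3.711×10¹² K⁴.
1/ε₁ + 1/ε₂ − 1 = 1.471 + 1.351 − 1 = 1.822.
q = 5.67×10⁻⁸ × 3.711×10¹² / 1.822.

q ≈ 1.15×10⁵ W/m²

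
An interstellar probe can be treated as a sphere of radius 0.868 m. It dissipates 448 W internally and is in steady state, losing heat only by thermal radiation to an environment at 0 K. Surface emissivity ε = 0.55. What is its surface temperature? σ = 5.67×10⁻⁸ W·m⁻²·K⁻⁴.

Steady state: internal power = radiated power, P = εσA T⁴.
Radiating area A = 4πr² = 9.468 m².
T⁴ = P/(εσA) = 448/(0.55·5.67×10⁻⁸·9.468) = 1.517×10⁹ K⁴.
T = (1.517×10⁹)^(1/4).

T ≈ 197 K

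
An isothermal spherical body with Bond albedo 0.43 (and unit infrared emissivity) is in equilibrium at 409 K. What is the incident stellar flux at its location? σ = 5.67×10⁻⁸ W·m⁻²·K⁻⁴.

(1−a)S·πr² = σ·4πr²·T⁴ ⇒ S = 4σT⁴/(1−a).
S = 4·5.67×10⁻⁸·2.798×10¹⁰/0.570.

S ≈ 11100 W/m²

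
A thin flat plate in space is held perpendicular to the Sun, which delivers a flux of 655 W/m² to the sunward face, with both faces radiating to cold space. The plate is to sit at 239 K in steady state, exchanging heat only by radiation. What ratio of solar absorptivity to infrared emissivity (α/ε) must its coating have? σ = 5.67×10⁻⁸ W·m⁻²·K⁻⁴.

α/ε ≈ 0.565

Balance: αS·A = εσ·2A·T⁴ ⇒ α/ε = 2σT⁴/S.
α/ε = 2·5.67×10⁻⁸·(239)⁴/655 = 2·5.67×10⁻⁸·3.263×10⁹/655.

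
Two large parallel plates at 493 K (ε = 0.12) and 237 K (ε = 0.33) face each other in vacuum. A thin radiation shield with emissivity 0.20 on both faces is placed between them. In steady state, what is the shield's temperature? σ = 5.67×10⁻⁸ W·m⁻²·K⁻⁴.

T_s ≈ 391 K

In steady state the net flux on the hot side equals that on the cold side.
σ(T₁⁴−T_s⁴)/D₁ = σ(T_s⁴−T₂⁴)/D₂, with D₁ = 1/ε₁+1/ε_s−1 = 12.33, D₂ = 1/ε_s+1/ε₂−1 = 7.030.
Solve for T_s⁴: T_s⁴ = (D₂·T₁⁴ + D₁·T₂⁴)/(D₁+D₂) = 2.346×10¹⁰ K⁴.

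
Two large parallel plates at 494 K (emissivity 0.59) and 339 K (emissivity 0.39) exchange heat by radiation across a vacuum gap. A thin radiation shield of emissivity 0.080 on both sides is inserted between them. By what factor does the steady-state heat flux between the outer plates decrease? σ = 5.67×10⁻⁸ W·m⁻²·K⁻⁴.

factor ≈ 8.36

Without shield: q₀ = σΔ(T⁴)/(1/ε₁+1/ε₂−1) with denominator 3.259.
With shield the two gaps are in series; the resistances add: (1/ε₁+1/ε_s−1)+(1/ε_s+1/ε₂−1) = 13.19+14.06 = 27.26.
Heat-flux ratio q₀/q = 27.26/3.259.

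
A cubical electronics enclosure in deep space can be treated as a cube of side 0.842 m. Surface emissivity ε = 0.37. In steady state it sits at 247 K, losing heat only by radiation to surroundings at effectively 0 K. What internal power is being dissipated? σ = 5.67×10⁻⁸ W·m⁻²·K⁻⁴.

P ≈ 332 W

Steady state: P = εσA T⁴.
A = 6L² = 4.254 m²; T⁴ = (247)⁴ = 3.722×10⁹ K⁴.
P = 0.37 × 5.67×10⁻⁸ × 4.254 × 3.722×10⁹.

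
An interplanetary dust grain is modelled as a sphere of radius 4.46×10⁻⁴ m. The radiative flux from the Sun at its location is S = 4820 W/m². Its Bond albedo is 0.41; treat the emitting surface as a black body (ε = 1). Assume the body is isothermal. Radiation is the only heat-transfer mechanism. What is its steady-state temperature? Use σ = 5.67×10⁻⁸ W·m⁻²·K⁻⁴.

At equilibrium, absorbed power = emitted power.
Absorbing cross-section = πr² = 6.249×10⁻⁷ m²; emitting surface = 4πr² = 2.500×10⁻⁶ m² (ratio 4).
(1−a)S·A_cross = εσ·A_surf·T⁴  ⇒  T⁴ = (1−a)S/(4σ).
T⁴ = 0.590·4820/(4·5.67×10⁻⁸) = 1.254×10¹⁰ K⁴.
T = (1.254×10¹⁰)^(1/4).

T ≈ 335 K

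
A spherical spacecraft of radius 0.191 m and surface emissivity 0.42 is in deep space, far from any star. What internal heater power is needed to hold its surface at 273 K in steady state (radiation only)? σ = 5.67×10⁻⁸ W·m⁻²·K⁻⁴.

P ≈ 60.6 W

P = εσ·4πr²·T⁴.
4πr² = 0.4584 m²; T⁴ = 5.555×10⁹ K⁴.
P = 0.42·5.67×10⁻⁸·0.4584·5.555×10⁹.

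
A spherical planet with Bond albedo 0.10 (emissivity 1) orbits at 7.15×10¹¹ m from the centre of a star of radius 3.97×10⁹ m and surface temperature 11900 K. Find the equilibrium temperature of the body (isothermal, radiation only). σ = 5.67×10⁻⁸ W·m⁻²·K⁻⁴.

T ≈ 611 K

The star's surface emits σT_*⁴; at distance d the flux is S = σT_*⁴(R_*/d)².
S = 5.67×10⁻⁸·(11900)⁴·(3.97×10⁹/7.15×10¹¹)² = 35050 W/m².
For an isothermal sphere T⁴ = (1−a)S/(4σ) = 1.391×10¹¹ K⁴.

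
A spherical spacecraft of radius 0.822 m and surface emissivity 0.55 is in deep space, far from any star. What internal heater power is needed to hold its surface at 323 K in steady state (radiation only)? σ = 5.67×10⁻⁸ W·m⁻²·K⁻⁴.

P ≈ 2880 W

P = εσ·4πr²·T⁴.
4πr² = 8.491 m²; T⁴ = 1.088×10¹⁰ K⁴.
P = 0.55·5.67×10⁻⁸·8.491·1.088×10¹⁰.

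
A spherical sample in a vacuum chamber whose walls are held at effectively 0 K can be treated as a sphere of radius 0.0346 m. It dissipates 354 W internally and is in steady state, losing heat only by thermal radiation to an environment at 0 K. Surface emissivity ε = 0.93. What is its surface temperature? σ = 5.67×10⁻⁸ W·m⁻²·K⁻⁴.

Steady state: internal power = radiated power, P = εσA T⁴.
Radiating area A = 4πr² = 0.01504 m².
T⁴ = P/(εσA) = 354/(0.93·5.67×10⁻⁸·0.01504) = 4.462×10¹¹ K⁴.
T = (4.462×10¹¹)^(1/4).

T ≈ 817 K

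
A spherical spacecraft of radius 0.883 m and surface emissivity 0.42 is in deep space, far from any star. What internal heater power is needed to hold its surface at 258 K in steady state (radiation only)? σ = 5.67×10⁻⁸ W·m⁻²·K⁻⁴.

P = εσ·4πr²·T⁴.
4πr² = 9.798 m²; T⁴ = 4.431×10⁹ K⁴.
P = 0.42·5.67×10⁻⁸·9.798·4.431×10⁹.

P ≈ 1030 W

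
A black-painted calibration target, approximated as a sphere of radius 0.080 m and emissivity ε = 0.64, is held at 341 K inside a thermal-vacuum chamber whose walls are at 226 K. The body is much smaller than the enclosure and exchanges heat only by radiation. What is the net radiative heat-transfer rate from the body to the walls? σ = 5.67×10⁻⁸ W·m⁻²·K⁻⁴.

P_net ≈ 31.8 W

For a small grey body in a large enclosure: P_net = εσA(T_body⁴ − T_wall⁴).
A = 4πr² = 0.08042 m²; T_body⁴ − T_wall⁴ = 1.352×10¹⁰ − 2.609×10⁹ = 1.091×10¹⁰ K⁴.
|P_net| = 0.64·5.67×10⁻⁸·0.08042·1.091×10¹⁰.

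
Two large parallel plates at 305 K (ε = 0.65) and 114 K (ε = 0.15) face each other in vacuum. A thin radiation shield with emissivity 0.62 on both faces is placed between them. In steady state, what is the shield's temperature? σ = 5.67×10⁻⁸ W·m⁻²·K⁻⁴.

In steady state the net flux on the hot side equals that on the cold side.
σ(T₁⁴−T_s⁴)/D₁ = σ(T_s⁴−T₂⁴)/D₂, with D₁ = 1/ε₁+1/ε_s−1 = 2.151, D₂ = 1/ε_s+1/ε₂−1 = 7.280.
Solve for T_s⁴: T_s⁴ = (D₂·T₁⁴ + D₁·T₂⁴)/(D₁+D₂) = 6.718×10⁹ K⁴.

T_s ≈ 286 K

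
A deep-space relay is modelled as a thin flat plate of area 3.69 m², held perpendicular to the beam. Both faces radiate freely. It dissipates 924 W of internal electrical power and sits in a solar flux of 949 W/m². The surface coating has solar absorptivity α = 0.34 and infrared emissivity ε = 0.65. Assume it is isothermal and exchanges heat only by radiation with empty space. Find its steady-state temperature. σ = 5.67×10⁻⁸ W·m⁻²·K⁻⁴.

At steady state, absorbed solar power + internal power = radiated power.
Absorbed: α·S·A_cross = 0.34·949·3.690 = 1191 W (cross-section A).
Total input = 1191 + 924 = 2115 W.
Radiated: εσ·A_surf·T⁴ with A_surf = 2A = 7.380 m².
T⁴ = 2115/(0.65·5.67×10⁻⁸·7.380) = 7.775×10⁹ K⁴.

T ≈ 297 K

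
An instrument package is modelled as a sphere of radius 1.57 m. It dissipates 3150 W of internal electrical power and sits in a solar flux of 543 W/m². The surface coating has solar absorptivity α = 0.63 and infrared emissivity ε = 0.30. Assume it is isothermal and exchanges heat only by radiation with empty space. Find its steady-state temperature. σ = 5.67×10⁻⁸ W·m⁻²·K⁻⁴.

At steady state, absorbed solar power + internal power = radiated power.
Absorbed: α·S·A_cross = 0.63·543·7.744 = 2649 W (cross-section πr²).
Total input = 2649 + 3150 = 5799 W.
Radiated: εσ·A_surf·T⁴ with A_surf = 4πr² = 30.97 m².
T⁴ = 5799/(0.30·5.67×10⁻⁸·30.97) = 1.101×10¹⁰ K⁴.

T ≈ 324 K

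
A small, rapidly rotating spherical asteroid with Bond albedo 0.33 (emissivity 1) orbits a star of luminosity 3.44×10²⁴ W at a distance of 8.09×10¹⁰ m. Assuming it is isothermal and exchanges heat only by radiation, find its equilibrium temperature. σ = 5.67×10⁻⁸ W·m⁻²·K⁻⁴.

First find the stellar flux at distance d: S = L/(4πd²) = 3.44×10²⁴/(4π·(8.09×10¹⁰)²) = 41.83 W/m².
For an isothermal sphere, absorbed (1−a)S·πr² = emitted σ·4πr²·T⁴, so T⁴ = (1−a)S/(4σ).
T⁴ = 0.670·41.83/(4·5.67×10⁻⁸) = 1.236×10⁸ K⁴.

T ≈ 105 K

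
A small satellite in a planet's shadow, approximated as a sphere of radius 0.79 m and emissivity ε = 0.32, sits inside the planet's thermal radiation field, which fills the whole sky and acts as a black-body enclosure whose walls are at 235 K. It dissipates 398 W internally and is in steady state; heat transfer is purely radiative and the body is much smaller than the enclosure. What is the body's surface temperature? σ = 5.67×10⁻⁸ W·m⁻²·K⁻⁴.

T ≈ 277 K

For a small grey body in a large enclosure, net radiated power = εσA(T⁴ − T_w⁴).
Steady state: P = εσA(T⁴ − T_w⁴) with A = 4πr² = 7.843 m².
T⁴ = P/(εσA) + T_w⁴ = 398/(0.32·5.67×10⁻⁸·7.843) + (235)⁴
    = 2.797×10⁹ + 3.050×10⁹ = 5.847×10⁹ K⁴.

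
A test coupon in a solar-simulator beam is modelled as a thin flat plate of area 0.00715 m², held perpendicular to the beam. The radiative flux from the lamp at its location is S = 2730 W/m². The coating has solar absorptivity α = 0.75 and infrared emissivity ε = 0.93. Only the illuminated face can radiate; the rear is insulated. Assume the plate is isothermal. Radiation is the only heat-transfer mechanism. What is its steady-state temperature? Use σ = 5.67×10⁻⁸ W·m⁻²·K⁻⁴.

T ≈ 444 K

At equilibrium, absorbed power = emitted power.
Absorbing cross-section = A = 0.007150 m²; emitting surface = A = 0.007150 m² (ratio 1).
αS·A_cross = εσ·A_surf·T⁴  ⇒  T⁴ = αS/(ε·1σ).
T⁴ = 0.750·2730/(0.93·1·5.67×10⁻⁸) = 3.883×10¹⁰ K⁴.
T = (3.883×10¹⁰)^(1/4).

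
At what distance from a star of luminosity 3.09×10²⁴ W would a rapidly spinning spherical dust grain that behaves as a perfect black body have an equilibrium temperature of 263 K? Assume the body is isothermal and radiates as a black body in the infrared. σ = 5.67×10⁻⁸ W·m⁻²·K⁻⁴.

d ≈ 1.51×10¹⁰ m

For an isothermal black-emitting sphere, (1−a)S·πr² = σ·4πr²·T⁴ ⇒ S = 4σT⁴/(1−a).
S = 4·5.67×10⁻⁸·(263)⁴/1.00 = 1085 W/m².
Flux falls as S = L/(4πd²), so d = √(L/(4πS)) = √(3.09×10²⁴/(4π·1085)).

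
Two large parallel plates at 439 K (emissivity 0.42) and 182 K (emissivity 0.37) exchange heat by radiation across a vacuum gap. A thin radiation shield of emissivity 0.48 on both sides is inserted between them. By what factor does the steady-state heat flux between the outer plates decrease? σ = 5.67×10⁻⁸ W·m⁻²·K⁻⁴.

factor ≈ 1.78

Without shield: q₀ = σΔ(T⁴)/(1/ε₁+1/ε₂−1) with denominator 4.084.
With shield the two gaps are in series; the resistances add: (1/ε₁+1/ε_s−1)+(1/ε_s+1/ε₂−1) = 3.464+3.786 = 7.250.
Heat-flux ratio q₀/q = 7.250/4.084.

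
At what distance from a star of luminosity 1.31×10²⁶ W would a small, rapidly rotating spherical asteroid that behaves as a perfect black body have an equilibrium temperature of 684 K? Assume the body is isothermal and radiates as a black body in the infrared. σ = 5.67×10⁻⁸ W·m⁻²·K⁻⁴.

d ≈ 1.45×10¹⁰ m

For an isothermal black-emitting sphere, (1−a)S·πr² = σ·4πr²·T⁴ ⇒ S = 4σT⁴/(1−a).
S = 4·5.67×10⁻⁸·(684)⁴/1.00 = 49640 W/m².
Flux falls as S = L/(4πd²), so d = √(L/(4πS)) = √(1.31×10²⁶/(4π·49640)).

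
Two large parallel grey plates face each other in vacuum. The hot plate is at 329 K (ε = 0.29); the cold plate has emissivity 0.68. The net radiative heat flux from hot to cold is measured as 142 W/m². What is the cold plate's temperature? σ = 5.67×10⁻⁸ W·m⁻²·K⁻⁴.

q = σ(T₁⁴ − T₂⁴)/(1/ε₁ + 1/ε₂ − 1); denominator = 3.919.
T₂⁴ = T₁⁴ − q·(1/ε₁+1/ε₂−1)/σ = 1.172×10¹⁰ − 142·3.919/5.67×10⁻⁸
    = 1.902×10⁹ K⁴.

T₂ ≈ 209 K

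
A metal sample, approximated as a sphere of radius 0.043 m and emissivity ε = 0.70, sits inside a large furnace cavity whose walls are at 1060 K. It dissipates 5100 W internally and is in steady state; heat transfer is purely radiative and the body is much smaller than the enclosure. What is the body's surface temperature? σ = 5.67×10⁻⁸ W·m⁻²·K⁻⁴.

For a small grey body in a large enclosure, net radiated power = εσA(T⁴ − T_w⁴).
Steady state: P = εσA(T⁴ − T_w⁴) with A = 4πr² = 0.02324 m².
T⁴ = P/(εσA) + T_w⁴ = 5100/(0.70·5.67×10⁻⁸·0.02324) + (1060)⁴
    = 5.530×10¹² + 1.262×10¹² = 6.793×10¹² K⁴.

T ≈ 1610 K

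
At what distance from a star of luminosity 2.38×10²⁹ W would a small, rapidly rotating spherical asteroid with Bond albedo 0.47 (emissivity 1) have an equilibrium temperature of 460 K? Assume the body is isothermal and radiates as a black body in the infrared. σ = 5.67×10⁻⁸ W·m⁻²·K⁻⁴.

d ≈ 9.94×10¹¹ m

For an isothermal black-emitting sphere, (1−a)S·πr² = σ·4πr²·T⁴ ⇒ S = 4σT⁴/(1−a).
S = 4·5.67×10⁻⁸·(460)⁴/0.530 = 19160 W/m².
Flux falls as S = L/(4πd²), so d = √(L/(4πS)) = √(2.38×10²⁹/(4π·19160)).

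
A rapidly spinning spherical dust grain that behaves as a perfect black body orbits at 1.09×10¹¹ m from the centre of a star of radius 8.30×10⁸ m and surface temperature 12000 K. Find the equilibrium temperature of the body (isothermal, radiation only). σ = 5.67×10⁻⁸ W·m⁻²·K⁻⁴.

T ≈ 740 K

The star's surface emits σT_*⁴; at distance d the flux is S = σT_*⁴(R_*/d)².
S = 5.67×10⁻⁸·(12000)⁴·(8.30×10⁸/1.09×10¹¹)² = 68170 W/m².
For an isothermal sphere T⁴ = (1−a)S/(4σ) = 3.006×10¹¹ K⁴.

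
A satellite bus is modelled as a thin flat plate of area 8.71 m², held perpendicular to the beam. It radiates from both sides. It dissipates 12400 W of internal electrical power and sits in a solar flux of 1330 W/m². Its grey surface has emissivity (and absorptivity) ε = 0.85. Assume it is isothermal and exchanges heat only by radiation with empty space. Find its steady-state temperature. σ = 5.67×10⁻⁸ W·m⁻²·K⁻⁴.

T ≈ 403 K

At steady state, absorbed solar power + internal power = radiated power.
Absorbed: α·S·A_cross = 0.85·1330·8.710 = 9847 W (cross-section A).
Total input = 9847 + 12400 = 22250 W.
Radiated: εσ·A_surf·T⁴ with A_surf = 2A = 17.42 m².
T⁴ = 22250/(0.85·5.67×10⁻⁸·17.42) = 2.650×10¹⁰ K⁴.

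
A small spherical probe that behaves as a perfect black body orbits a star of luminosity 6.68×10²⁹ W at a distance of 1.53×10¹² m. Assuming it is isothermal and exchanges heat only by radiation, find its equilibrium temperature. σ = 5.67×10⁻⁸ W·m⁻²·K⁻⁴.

First find the stellar flux at distance d: S = L/(4πd²) = 6.68×10²⁹/(4π·(1.53×10¹²)²) = 22710 W/m².
For an isothermal sphere, absorbed (1−a)S·πr² = emitted σ·4πr²·T⁴, so T⁴ = (1−a)S/(4σ).
T⁴ = 1.00·22710/(4·5.67×10⁻⁸) = 1.001×10¹¹ K⁴.

T ≈ 563 K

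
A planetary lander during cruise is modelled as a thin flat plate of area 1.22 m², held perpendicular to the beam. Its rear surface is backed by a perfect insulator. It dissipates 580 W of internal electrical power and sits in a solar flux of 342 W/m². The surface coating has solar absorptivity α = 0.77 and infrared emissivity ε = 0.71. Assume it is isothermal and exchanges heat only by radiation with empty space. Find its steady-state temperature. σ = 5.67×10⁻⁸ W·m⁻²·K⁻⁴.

At steady state, absorbed solar power + internal power = radiated power.
Absorbed: α·S·A_cross = 0.77·342·1.220 = 321.3 W (cross-section A).
Total input = 321.3 + 580 = 901.3 W.
Radiated: εσ·A_surf·T⁴ with A_surf = A = 1.220 m².
T⁴ = 901.3/(0.71·5.67×10⁻⁸·1.220) = 1.835×10¹⁰ K⁴.

T ≈ 368 K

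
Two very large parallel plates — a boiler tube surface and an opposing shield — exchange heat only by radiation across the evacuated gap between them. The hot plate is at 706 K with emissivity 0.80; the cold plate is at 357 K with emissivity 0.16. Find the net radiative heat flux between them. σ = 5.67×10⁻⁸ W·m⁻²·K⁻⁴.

q ≈ 2030 W/m²

For two infinite grey parallel plates, q = σ(T₁⁴ − T₂⁴)/(1/ε₁ + 1/ε₂ − 1).
T₁⁴ − T₂⁴ = 2.484×10¹¹ − 1.624×10¹⁰ = 2.322×10¹¹ K⁴.
1/ε₁ + 1/ε₂ − 1 = 1.250 + 6.250 − 1 = 6.500.
q = 5.67×10⁻⁸ × 2.322×10¹¹ / 6.500.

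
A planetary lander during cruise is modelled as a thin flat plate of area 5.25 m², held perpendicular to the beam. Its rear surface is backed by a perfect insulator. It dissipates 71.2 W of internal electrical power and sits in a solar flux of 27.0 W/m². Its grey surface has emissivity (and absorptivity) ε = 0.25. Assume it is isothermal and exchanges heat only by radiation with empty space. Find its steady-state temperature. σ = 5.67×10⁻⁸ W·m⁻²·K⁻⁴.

At steady state, absorbed solar power + internal power = radiated power.
Absorbed: α·S·A_cross = 0.25·27.0·5.250 = 35.44 W (cross-section A).
Total input = 35.44 + 71.2 = 106.6 W.
Radiated: εσ·A_surf·T⁴ with A_surf = A = 5.250 m².
T⁴ = 106.6/(0.25·5.67×10⁻⁸·5.250) = 1.433×10⁹ K⁴.

T ≈ 195 K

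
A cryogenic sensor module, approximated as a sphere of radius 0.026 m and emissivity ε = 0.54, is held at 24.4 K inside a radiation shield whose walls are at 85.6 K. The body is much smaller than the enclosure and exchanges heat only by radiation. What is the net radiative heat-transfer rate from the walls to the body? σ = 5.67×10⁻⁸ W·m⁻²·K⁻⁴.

For a small grey body in a large enclosure: P_net = εσA(T_body⁴ − T_wall⁴).
A = 4πr² = 0.008495 m²; T_body⁴ − T_wall⁴ = 3.545×10⁵ − 5.369×10⁷ = -5.334×10⁷ K⁴.
|P_net| = 0.54·5.67×10⁻⁸·0.008495·5.334×10⁷.

P_net ≈ 0.0139 W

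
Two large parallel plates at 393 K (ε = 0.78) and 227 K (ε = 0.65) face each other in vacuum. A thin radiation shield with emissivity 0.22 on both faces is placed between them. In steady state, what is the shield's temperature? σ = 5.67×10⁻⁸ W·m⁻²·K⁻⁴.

T_s ≈ 341 K

In steady state the net flux on the hot side equals that on the cold side.
σ(T₁⁴−T_s⁴)/D₁ = σ(T_s⁴−T₂⁴)/D₂, with D₁ = 1/ε₁+1/ε_s−1 = 4.828, D₂ = 1/ε_s+1/ε₂−1 = 5.084.
Solve for T_s⁴: T_s⁴ = (D₂·T₁⁴ + D₁·T₂⁴)/(D₁+D₂) = 1.353×10¹⁰ K⁴.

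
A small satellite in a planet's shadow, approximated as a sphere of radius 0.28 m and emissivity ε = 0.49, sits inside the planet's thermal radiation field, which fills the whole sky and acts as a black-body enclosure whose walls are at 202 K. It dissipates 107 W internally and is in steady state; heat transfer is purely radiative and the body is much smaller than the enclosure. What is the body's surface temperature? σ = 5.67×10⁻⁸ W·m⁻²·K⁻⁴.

T ≈ 273 K

For a small grey body in a large enclosure, net radiated power = εσA(T⁴ − T_w⁴).
Steady state: P = εσA(T⁴ − T_w⁴) with A = 4πr² = 0.9852 m².
T⁴ = P/(εσA) + T_w⁴ = 107/(0.49·5.67×10⁻⁸·0.9852) + (202)⁴
    = 3.909×10⁹ + 1.665×10⁹ = 5.574×10⁹ K⁴.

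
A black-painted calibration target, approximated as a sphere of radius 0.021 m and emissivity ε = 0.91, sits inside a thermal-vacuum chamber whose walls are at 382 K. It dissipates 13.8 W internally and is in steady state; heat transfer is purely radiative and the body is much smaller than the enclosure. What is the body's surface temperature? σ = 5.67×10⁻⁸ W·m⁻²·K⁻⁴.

For a small grey body in a large enclosure, net radiated power = εσA(T⁴ − T_w⁴).
Steady state: P = εσA(T⁴ − T_w⁴) with A = 4πr² = 0.005542 m².
T⁴ = P/(εσA) + T_w⁴ = 13.8/(0.91·5.67×10⁻⁸·0.005542) + (382)⁴
    = 4.826×10¹⁰ + 2.129×10¹⁰ = 6.956×10¹⁰ K⁴.

T ≈ 514 K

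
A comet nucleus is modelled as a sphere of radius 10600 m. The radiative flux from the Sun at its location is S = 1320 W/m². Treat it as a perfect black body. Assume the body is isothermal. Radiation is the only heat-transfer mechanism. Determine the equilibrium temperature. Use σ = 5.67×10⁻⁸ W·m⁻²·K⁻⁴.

T ≈ 276 K

At equilibrium, absorbed power = emitted power.
Absorbing cross-section = πr² = 3.530×10⁸ m²; emitting surface = 4πr² = 1.412×10⁹ m² (ratio 4).
S·A_cross = εσ·A_surf·T⁴  ⇒  T⁴ = S/(4σ).
T⁴ = 1.00·1320/(4·5.67×10⁻⁸) = 5.820×10⁹ K⁴.
T = (5.820×10⁹)^(1/4).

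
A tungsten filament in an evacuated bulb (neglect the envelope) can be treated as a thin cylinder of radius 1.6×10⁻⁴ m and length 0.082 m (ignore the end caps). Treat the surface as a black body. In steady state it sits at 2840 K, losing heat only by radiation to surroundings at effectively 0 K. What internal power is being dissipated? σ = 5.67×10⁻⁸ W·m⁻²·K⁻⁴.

P ≈ 304 W

Steady state: P = εσA T⁴.
A = 2πrL = 8.244×10⁻⁵ m²; T⁴ = (2840)⁴ = 6.505×10¹³ K⁴.
P = 1.0 × 5.67×10⁻⁸ × 8.244×10⁻⁵ × 6.505×10¹³.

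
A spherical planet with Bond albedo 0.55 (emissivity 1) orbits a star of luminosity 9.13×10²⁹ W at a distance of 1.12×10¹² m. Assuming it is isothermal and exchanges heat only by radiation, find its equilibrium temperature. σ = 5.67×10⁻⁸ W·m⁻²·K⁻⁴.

T ≈ 582 K

First find the stellar flux at distance d: S = L/(4πd²) = 9.13×10²⁹/(4π·(1.12×10¹²)²) = 57920 W/m².
For an isothermal sphere, absorbed (1−a)S·πr² = emitted σ·4πr²·T⁴, so T⁴ = (1−a)S/(4σ).
T⁴ = 0.450·57920/(4·5.67×10⁻⁸) = 1.149×10¹¹ K⁴.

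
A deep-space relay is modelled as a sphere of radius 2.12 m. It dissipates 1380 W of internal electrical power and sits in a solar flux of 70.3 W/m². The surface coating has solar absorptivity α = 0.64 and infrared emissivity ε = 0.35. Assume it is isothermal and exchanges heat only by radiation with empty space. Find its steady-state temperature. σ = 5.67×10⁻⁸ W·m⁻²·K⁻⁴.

At steady state, absorbed solar power + internal power = radiated power.
Absorbed: α·S·A_cross = 0.64·70.3·14.12 = 635.3 W (cross-section πr²).
Total input = 635.3 + 1380 = 2015 W.
Radiated: εσ·A_surf·T⁴ with A_surf = 4πr² = 56.48 m².
T⁴ = 2015/(0.35·5.67×10⁻⁸·56.48) = 1.798×10⁹ K⁴.

T ≈ 206 K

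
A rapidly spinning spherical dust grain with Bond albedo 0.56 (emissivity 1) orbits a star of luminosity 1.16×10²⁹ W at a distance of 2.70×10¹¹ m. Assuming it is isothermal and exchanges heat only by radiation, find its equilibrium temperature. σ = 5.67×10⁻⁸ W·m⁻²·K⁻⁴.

T ≈ 704 K

First find the stellar flux at distance d: S = L/(4πd²) = 1.16×10²⁹/(4π·(2.70×10¹¹)²) = 1.266×10⁵ W/m².
For an isothermal sphere, absorbed (1−a)S·πr² = emitted σ·4πr²·T⁴, so T⁴ = (1−a)S/(4σ).
T⁴ = 0.440·1.266×10⁵/(4·5.67×10⁻⁸) = 2.457×10¹¹ K⁴.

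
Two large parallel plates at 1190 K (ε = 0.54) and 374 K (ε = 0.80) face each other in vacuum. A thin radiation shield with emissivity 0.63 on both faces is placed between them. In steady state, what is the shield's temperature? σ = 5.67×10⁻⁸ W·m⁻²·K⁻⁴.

In steady state the net flux on the hot side equals that on the cold side.
σ(T₁⁴−T_s⁴)/D₁ = σ(T_s⁴−T₂⁴)/D₂, with D₁ = 1/ε₁+1/ε_s−1 = 2.439, D₂ = 1/ε_s+1/ε₂−1 = 1.837.
Solve for T_s⁴: T_s⁴ = (D₂·T₁⁴ + D₁·T₂⁴)/(D₁+D₂) = 8.727×10¹¹ K⁴.

T_s ≈ 967 K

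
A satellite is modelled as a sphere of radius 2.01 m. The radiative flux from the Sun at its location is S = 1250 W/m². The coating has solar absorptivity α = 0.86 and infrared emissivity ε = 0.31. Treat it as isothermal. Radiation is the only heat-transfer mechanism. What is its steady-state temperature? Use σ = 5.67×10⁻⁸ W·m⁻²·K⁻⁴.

At equilibrium, absorbed power = emitted power.
Absorbing cross-section = πr² = 12.69 m²; emitting surface = 4πr² = 50.77 m² (ratio 4).
αS·A_cross = εσ·A_surf·T⁴  ⇒  T⁴ = αS/(ε·4σ).
T⁴ = 0.860·1250/(0.31·4·5.67×10⁻⁸) = 1.529×10¹⁰ K⁴.
T = (1.529×10¹⁰)^(1/4).

T ≈ 352 K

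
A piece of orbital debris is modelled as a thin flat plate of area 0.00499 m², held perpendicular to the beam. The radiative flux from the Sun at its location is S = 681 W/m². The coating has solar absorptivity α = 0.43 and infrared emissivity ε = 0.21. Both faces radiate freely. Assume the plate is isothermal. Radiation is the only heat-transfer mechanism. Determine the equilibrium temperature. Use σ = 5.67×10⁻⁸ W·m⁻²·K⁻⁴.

T ≈ 333 K

At equilibrium, absorbed power = emitted power.
Absorbing cross-section = A = 0.004990 m²; emitting surface = 2A = 0.009980 m² (ratio 2).
αS·A_cross = εσ·A_surf·T⁴  ⇒  T⁴ = αS/(ε·2σ).
T⁴ = 0.430·681/(0.21·2·5.67×10⁻⁸) = 1.230×10¹⁰ K⁴.
T = (1.230×10¹⁰)^(1/4).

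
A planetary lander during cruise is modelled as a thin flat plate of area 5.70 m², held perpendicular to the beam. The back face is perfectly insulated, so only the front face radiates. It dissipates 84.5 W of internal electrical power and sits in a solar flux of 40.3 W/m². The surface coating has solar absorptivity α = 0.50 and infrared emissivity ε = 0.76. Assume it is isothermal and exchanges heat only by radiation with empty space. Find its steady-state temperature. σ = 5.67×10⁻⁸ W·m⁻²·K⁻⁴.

At steady state, absorbed solar power + internal power = radiated power.
Absorbed: α·S·A_cross = 0.50·40.3·5.700 = 114.9 W (cross-section A).
Total input = 114.9 + 84.5 = 199.4 W.
Radiated: εσ·A_surf·T⁴ with A_surf = A = 5.700 m².
T⁴ = 199.4/(0.76·5.67×10⁻⁸·5.700) = 8.116×10⁸ K⁴.

T ≈ 169 K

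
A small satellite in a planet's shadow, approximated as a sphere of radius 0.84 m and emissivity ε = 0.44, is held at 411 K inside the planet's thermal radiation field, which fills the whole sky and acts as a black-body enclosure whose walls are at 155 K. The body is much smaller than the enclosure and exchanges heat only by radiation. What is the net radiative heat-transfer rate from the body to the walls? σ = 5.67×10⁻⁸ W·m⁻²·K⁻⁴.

P_net ≈ 6180 W

For a small grey body in a large enclosure: P_net = εσA(T_body⁴ − T_wall⁴).
A = 4πr² = 8.867 m²; T_body⁴ − T_wall⁴ = 2.853×10¹⁰ − 5.772×10⁸ = 2.796×10¹⁰ K⁴.
|P_net| = 0.44·5.67×10⁻⁸·8.867·2.796×10¹⁰.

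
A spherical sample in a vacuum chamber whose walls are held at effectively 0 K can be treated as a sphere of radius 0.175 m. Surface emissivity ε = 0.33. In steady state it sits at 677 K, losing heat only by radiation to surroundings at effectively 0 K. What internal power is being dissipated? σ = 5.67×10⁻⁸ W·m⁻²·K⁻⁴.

P ≈ 1510 W

Steady state: P = εσA T⁴.
A = 4πr² = 0.3848 m²; T⁴ = (677)⁴ = 2.101×10¹¹ K⁴.
P = 0.33 × 5.67×10⁻⁸ × 0.3848 × 2.101×10¹¹.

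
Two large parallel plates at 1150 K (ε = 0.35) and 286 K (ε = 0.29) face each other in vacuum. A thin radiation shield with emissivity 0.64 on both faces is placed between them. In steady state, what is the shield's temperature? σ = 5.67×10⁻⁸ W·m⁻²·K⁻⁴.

In steady state the net flux on the hot side equals that on the cold side.
σ(T₁⁴−T_s⁴)/D₁ = σ(T_s⁴−T₂⁴)/D₂, with D₁ = 1/ε₁+1/ε_s−1 = 3.420, D₂ = 1/ε_s+1/ε₂−1 = 4.011.
Solve for T_s⁴: T_s⁴ = (D₂·T₁⁴ + D₁·T₂⁴)/(D₁+D₂) = 9.472×10¹¹ K⁴.

T_s ≈ 987 K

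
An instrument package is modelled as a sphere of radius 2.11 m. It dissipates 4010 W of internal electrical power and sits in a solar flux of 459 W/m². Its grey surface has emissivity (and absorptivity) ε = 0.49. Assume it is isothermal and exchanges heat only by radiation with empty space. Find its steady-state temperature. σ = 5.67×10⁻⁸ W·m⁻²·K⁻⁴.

At steady state, absorbed solar power + internal power = radiated power.
Absorbed: α·S·A_cross = 0.49·459·13.99 = 3146 W (cross-section πr²).
Total input = 3146 + 4010 = 7156 W.
Radiated: εσ·A_surf·T⁴ with A_surf = 4πr² = 55.95 m².
T⁴ = 7156/(0.49·5.67×10⁻⁸·55.95) = 4.604×10⁹ K⁴.

T ≈ 260 K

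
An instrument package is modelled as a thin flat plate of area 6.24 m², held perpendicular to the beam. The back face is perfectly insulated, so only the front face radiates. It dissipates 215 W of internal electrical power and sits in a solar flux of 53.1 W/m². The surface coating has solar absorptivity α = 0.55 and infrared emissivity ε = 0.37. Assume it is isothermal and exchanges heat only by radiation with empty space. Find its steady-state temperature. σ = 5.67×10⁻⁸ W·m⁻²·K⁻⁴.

At steady state, absorbed solar power + internal power = radiated power.
Absorbed: α·S·A_cross = 0.55·53.1·6.240 = 182.2 W (cross-section A).
Total input = 182.2 + 215 = 397.2 W.
Radiated: εσ·A_surf·T⁴ with A_surf = A = 6.240 m².
T⁴ = 397.2/(0.37·5.67×10⁻⁸·6.240) = 3.034×10⁹ K⁴.

T ≈ 235 K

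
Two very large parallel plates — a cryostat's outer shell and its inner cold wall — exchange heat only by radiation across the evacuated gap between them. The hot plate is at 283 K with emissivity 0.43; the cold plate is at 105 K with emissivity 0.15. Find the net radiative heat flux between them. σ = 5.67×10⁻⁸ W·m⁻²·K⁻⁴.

q ≈ 44.6 W/m²

For two infinite grey parallel plates, q = σ(T₁⁴ − T₂⁴)/(1/ε₁ + 1/ε₂ − 1).
T₁⁴ − T₂⁴ = 6.414×10⁹ − 1.216×10⁸ = 6.293×10⁹ K⁴.
1/ε₁ + 1/ε₂ − 1 = 2.326 + 6.667 − 1 = 7.992.
q = 5.67×10⁻⁸ × 6.293×10⁹ / 7.992.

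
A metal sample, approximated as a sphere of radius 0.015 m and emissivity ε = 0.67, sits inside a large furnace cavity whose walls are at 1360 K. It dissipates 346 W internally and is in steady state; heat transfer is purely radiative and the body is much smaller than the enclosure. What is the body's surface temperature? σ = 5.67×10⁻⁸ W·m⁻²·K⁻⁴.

For a small grey body in a large enclosure, net radiated power = εσA(T⁴ − T_w⁴).
Steady state: P = εσA(T⁴ − T_w⁴) with A = 4πr² = 0.002827 m².
T⁴ = P/(εσA) + T_w⁴ = 346/(0.67·5.67×10⁻⁸·0.002827) + (1360)⁴
    = 3.221×10¹² + 3.421×10¹² = 6.642×10¹² K⁴.

T ≈ 1610 K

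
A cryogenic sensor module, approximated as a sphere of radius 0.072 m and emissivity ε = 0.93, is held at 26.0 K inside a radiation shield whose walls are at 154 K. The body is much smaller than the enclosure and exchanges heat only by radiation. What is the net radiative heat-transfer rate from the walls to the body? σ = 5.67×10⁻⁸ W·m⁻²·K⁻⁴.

P_net ≈ 1.93 W

For a small grey body in a large enclosure: P_net = εσA(T_body⁴ − T_wall⁴).
A = 4πr² = 0.06514 m²; T_body⁴ − T_wall⁴ = 4.570×10⁵ − 5.624×10⁸ = -5.620×10⁸ K⁴.
|P_net| = 0.93·5.67×10⁻⁸·0.06514·5.620×10⁸.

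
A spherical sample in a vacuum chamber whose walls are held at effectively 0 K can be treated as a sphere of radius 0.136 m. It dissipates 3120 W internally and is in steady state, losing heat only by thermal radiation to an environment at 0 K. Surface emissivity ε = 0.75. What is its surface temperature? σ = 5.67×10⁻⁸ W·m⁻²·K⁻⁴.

Steady state: internal power = radiated power, P = εσA T⁴.
Radiating area A = 4πr² = 0.2324 m².
T⁴ = P/(εσA) = 3120/(0.75·5.67×10⁻⁸·0.2324) = 3.157×10¹¹ K⁴.
T = (3.157×10¹¹)^(1/4).

T ≈ 750 K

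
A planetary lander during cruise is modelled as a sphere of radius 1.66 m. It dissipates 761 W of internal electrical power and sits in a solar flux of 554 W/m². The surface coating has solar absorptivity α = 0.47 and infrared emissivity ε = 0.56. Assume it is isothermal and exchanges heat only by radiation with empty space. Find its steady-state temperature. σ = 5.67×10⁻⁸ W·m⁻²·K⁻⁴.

At steady state, absorbed solar power + internal power = radiated power.
Absorbed: α·S·A_cross = 0.47·554·8.657 = 2254 W (cross-section πr²).
Total input = 2254 + 761 = 3015 W.
Radiated: εσ·A_surf·T⁴ with A_surf = 4πr² = 34.63 m².
T⁴ = 3015/(0.56·5.67×10⁻⁸·34.63) = 2.742×10⁹ K⁴.

T ≈ 229 K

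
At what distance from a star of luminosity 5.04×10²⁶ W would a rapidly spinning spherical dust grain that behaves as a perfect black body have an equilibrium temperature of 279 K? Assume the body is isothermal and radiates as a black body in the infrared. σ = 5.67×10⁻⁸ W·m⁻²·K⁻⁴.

For an isothermal black-emitting sphere, (1−a)S·πr² = σ·4πr²·T⁴ ⇒ S = 4σT⁴/(1−a).
S = 4·5.67×10⁻⁸·(279)⁴/1.00 = 1374 W/m².
Flux falls as S = L/(4πd²), so d = √(L/(4πS)) = √(5.04×10²⁶/(4π·1374)).

d ≈ 1.71×10¹¹ m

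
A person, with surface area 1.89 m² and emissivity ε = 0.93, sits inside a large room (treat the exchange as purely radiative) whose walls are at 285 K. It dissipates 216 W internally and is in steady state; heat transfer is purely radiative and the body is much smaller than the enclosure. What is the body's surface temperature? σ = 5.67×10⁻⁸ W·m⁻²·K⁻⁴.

T ≈ 306 K

For a small grey body in a large enclosure, net radiated power = εσA(T⁴ − T_w⁴).
Steady state: P = εσA(T⁴ − T_w⁴) with A = 1.89 m².
T⁴ = P/(εσA) + T_w⁴ = 216/(0.93·5.67×10⁻⁸·1.890) + (285)⁴
    = 2.167×10⁹ + 6.598×10⁹ = 8.765×10⁹ K⁴.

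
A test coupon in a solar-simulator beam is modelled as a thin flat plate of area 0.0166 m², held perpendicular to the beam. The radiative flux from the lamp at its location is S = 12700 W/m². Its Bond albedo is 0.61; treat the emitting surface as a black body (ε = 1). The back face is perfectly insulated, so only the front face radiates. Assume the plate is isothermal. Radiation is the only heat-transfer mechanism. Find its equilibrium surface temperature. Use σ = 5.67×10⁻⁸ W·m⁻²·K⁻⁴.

T ≈ 544 K

At equilibrium, absorbed power = emitted power.
Absorbing cross-section = A = 0.01660 m²; emitting surface = A = 0.01660 m² (ratio 1).
(1−a)S·A_cross = εσ·A_surf·T⁴  ⇒  T⁴ = (1−a)S/(1σ).
T⁴ = 0.390·12700/(1·5.67×10⁻⁸) = 8.735×10¹⁰ K⁴.
T = (8.735×10¹⁰)^(1/4).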